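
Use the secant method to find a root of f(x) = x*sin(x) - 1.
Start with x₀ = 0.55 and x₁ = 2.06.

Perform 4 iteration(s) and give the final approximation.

f(x) = x*sin(x) - 1
x₀ = 0.55, x₁ = 2.06

Secant formula: x_{n+1} = x_n - f(x_n)(x_n - x_{n-1})/(f(x_n) - f(x_{n-1}))

Iteration 1:
  f(0.550000) = -0.712522
  f(2.060000) = 0.818377
  x_2 = 2.060000 - 0.818377×(2.060000 - 0.550000)/(0.818377 - (-0.712522))
       = 1.252795
Iteration 2:
  f(2.060000) = 0.818377
  f(1.252795) = 0.189983
  x_3 = 1.252795 - 0.189983×(1.252795 - 2.060000)/(0.189983 - 0.818377)
       = 1.008753
Iteration 3:
  f(1.252795) = 0.189983
  f(1.008753) = -0.146426
  x_4 = 1.008753 - (-0.146426)×(1.008753 - 1.252795)/(-0.146426 - 0.189983)
       = 1.114975
Iteration 4:
  f(1.008753) = -0.146426
  f(1.114975) = 0.001136
  x_5 = 1.114975 - 0.001136×(1.114975 - 1.008753)/(0.001136 - (-0.146426))
       = 1.114157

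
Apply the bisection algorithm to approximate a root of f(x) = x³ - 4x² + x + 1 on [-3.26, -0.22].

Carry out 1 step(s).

f(x) = x³ - 4x² + x + 1
Initial interval: [-3.26, -0.22]

Iteration 1:
  c_1 = (-3.260000 + (-0.220000))/2 = -1.740000
  f(c_1) = f(-1.740000) = -18.118424
  f(a) × f(c) ≥ 0, new interval: [-1.740000, -0.220000]

After 1 iteration(s), the approximation is c_1 = -1.740000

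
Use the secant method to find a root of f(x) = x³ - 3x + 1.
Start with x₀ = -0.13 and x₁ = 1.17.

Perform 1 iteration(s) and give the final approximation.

f(x) = x³ - 3x + 1
x₀ = -0.13, x₁ = 1.17

Secant formula: x_{n+1} = x_n - f(x_n)(x_n - x_{n-1})/(f(x_n) - f(x_{n-1}))

Iteration 1:
  f(-0.130000) = 1.387803
  f(1.170000) = -0.908387
  x_2 = 1.170000 - (-0.908387)×(1.170000 - (-0.130000))/(-0.908387 - 1.387803)
       = 0.655712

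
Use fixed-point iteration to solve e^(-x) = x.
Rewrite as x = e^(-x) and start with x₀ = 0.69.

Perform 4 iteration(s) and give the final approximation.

Equation: e^(-x) = x
Fixed-point form: x = e^(-x)
x₀ = 0.69

x_1 = g(0.690000) = 0.501576
x_2 = g(0.501576) = 0.605575
x_3 = g(0.605575) = 0.545760
x_4 = g(0.545760) = 0.579401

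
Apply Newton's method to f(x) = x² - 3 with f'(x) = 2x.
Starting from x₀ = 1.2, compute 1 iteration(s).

f(x) = x² - 3
f'(x) = 2x
x₀ = 1.2

Newton-Raphson formula: x_{n+1} = x_n - f(x_n)/f'(x_n)

Iteration 1:
  f(1.200000) = -1.560000
  f'(1.200000) = 2.400000
  x_1 = 1.200000 - (-1.560000)/2.400000 = 1.850000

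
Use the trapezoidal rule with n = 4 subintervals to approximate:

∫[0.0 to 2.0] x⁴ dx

f(x) = x⁴
a = 0.0, b = 2.0, n = 4
h = (b - a)/n = 0.500000

Trapezoidal rule: (h/2)[f(x₀) + 2f(x₁) + 2f(x₂) + ... + f(xₙ)]

x_0 = 0.0000, f(x_0) = 0.000000, coefficient = 1
x_1 = 0.5000, f(x_1) = 0.062500, coefficient = 2
x_2 = 1.0000, f(x_2) = 1.000000, coefficient = 2
x_3 = 1.5000, f(x_3) = 5.062500, coefficient = 2
x_4 = 2.0000, f(x_4) = 16.000000, coefficient = 1

I ≈ (0.500000/2) × 28.250000 = 7.062500
Exact value: 6.400000
Error: 0.662500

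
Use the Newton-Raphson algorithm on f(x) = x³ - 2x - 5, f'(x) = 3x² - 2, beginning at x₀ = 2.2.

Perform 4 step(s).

f(x) = x³ - 2x - 5
f'(x) = 3x² - 2
x₀ = 2.2

Newton-Raphson formula: x_{n+1} = x_n - f(x_n)/f'(x_n)

Iteration 1:
  f(2.200000) = 1.248000
  f'(2.200000) = 12.520000
  x_1 = 2.200000 - 1.248000/12.520000 = 2.100319
Iteration 2:
  f(2.100319) = 0.064589
  f'(2.100319) = 11.234026
  x_2 = 2.100319 - 0.064589/11.234026 = 2.094570
Iteration 3:
  f(2.094570) = 0.000208
  f'(2.094570) = 11.161672
  x_3 = 2.094570 - 0.000208/11.161672 = 2.094551
Iteration 4:
  f(2.094551) = 0.000000
  f'(2.094551) = 11.161438
  x_4 = 2.094551 - 0.000000/11.161438 = 2.094551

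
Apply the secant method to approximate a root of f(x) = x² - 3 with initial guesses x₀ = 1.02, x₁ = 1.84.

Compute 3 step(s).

f(x) = x² - 3
x₀ = 1.02, x₁ = 1.84

Secant formula: x_{n+1} = x_n - f(x_n)(x_n - x_{n-1})/(f(x_n) - f(x_{n-1}))

Iteration 1:
  f(1.020000) = -1.959600
  f(1.840000) = 0.385600
  x_2 = 1.840000 - 0.385600×(1.840000 - 1.020000)/(0.385600 - (-1.959600))
       = 1.705175
Iteration 2:
  f(1.840000) = 0.385600
  f(1.705175) = -0.092379
  x_3 = 1.705175 - (-0.092379)×(1.705175 - 1.840000)/(-0.092379 - 0.385600)
       = 1.731232
Iteration 3:
  f(1.705175) = -0.092379
  f(1.731232) = -0.002834
  x_4 = 1.731232 - (-0.002834)×(1.731232 - 1.705175)/(-0.002834 - (-0.092379))
       = 1.732057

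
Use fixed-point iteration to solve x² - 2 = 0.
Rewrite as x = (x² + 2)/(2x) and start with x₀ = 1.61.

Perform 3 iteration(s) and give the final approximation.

Equation: x² - 2 = 0
Fixed-point form: x = (x² + 2)/(2x)
x₀ = 1.61

x_1 = g(1.610000) = 1.426118
x_2 = g(1.426118) = 1.414263
x_3 = g(1.414263) = 1.414214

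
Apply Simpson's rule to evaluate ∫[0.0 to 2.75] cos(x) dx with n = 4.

f(x) = cos(x)
a = 0.0, b = 2.75, n = 4
h = (b - a)/n = 0.687500

Simpson's rule: (h/3)[f(x₀) + 4f(x₁) + 2f(x₂) + ... + f(xₙ)]

x_0 = 0.0000, f(x_0) = 1.000000, coefficient = 1
x_1 = 0.6875, f(x_1) = 0.772835, coefficient = 4
x_2 = 1.3750, f(x_2) = 0.194548, coefficient = 2
x_3 = 2.0625, f(x_3) = -0.472128, coefficient = 4
x_4 = 2.7500, f(x_4) = -0.924302, coefficient = 1

I ≈ (0.687500/3) × 1.667619 = 0.382163
Exact value: 0.381661
Error: 0.000502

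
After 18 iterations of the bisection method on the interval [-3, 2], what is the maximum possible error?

Bisection error bound: |error| ≤ (b-a)/2^n
|error| ≤ (2 - (-3))/2^18 = 5/2^18
|error| ≤ 0.0000190735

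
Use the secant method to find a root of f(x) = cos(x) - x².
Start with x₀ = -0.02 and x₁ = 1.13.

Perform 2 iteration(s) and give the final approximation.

f(x) = cos(x) - x²
x₀ = -0.02, x₁ = 1.13

Secant formula: x_{n+1} = x_n - f(x_n)(x_n - x_{n-1})/(f(x_n) - f(x_{n-1}))

Iteration 1:
  f(-0.020000) = 0.999400
  f(1.130000) = -0.850240
  x_2 = 1.130000 - (-0.850240)×(1.130000 - (-0.020000))/(-0.850240 - 0.999400)
       = 0.601370
Iteration 2:
  f(1.130000) = -0.850240
  f(0.601370) = 0.462916
  x_3 = 0.601370 - 0.462916×(0.601370 - 1.130000)/(0.462916 - (-0.850240))
       = 0.787723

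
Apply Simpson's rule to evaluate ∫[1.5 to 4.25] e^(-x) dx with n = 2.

f(x) = e^(-x)
a = 1.5, b = 4.25, n = 2
h = (b - a)/n = 1.375000

Simpson's rule: (h/3)[f(x₀) + 4f(x₁) + 2f(x₂) + ... + f(xₙ)]

x_0 = 1.5000, f(x_0) = 0.223130, coefficient = 1
x_1 = 2.8750, f(x_1) = 0.056416, coefficient = 4
x_2 = 4.2500, f(x_2) = 0.014264, coefficient = 1

I ≈ (1.375000/3) × 0.463059 = 0.212235
Exact value: 0.208866
Error: 0.003369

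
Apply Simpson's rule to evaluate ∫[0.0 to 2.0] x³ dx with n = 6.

f(x) = x³
a = 0.0, b = 2.0, n = 6
h = (b - a)/n = 0.333333

Simpson's rule: (h/3)[f(x₀) + 4f(x₁) + 2f(x₂) + ... + f(xₙ)]

x_0 = 0.0000, f(x_0) = 0.000000, coefficient = 1
x_1 = 0.3333, f(x_1) = 0.037037, coefficient = 4
x_2 = 0.6667, f(x_2) = 0.296296, coefficient = 2
x_3 = 1.0000, f(x_3) = 1.000000, coefficient = 4
x_4 = 1.3333, f(x_4) = 2.370370, coefficient = 2
x_5 = 1.6667, f(x_5) = 4.629630, coefficient = 4
x_6 = 2.0000, f(x_6) = 8.000000, coefficient = 1

I ≈ (0.333333/3) × 36.000000 = 4.000000
Exact value: 4.000000
Error: 0.000000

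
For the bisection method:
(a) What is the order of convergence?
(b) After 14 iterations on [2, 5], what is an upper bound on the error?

(a) Bisection has linear (order 1) convergence; the error is halved each step.

(b) Error bound = (b-a)/2^n = (5 - 2)/2^{14}
    = 3/2^{14}

(a) 1 (linear); (b) error ≤ 1.83e-04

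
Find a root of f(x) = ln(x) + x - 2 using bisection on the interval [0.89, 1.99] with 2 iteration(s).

f(x) = ln(x) + x - 2
Initial interval: [0.89, 1.99]

Iteration 1:
  c_1 = (0.890000 + 1.990000)/2 = 1.440000
  f(c_1) = f(1.440000) = -0.195357
  f(a) × f(c) ≥ 0, new interval: [1.440000, 1.990000]
Iteration 2:
  c_2 = (1.440000 + 1.990000)/2 = 1.715000
  f(c_2) = f(1.715000) = 0.254413
  f(a) × f(c) < 0, new interval: [1.440000, 1.715000]

After 2 iteration(s), the approximation is c_2 = 1.715000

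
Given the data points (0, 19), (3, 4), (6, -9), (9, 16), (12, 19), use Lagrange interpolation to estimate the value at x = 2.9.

Lagrange interpolation formula:
P(x) = Σ yᵢ × Lᵢ(x)
where Lᵢ(x) = Π_{j≠i} (x - xⱼ)/(xᵢ - xⱼ)

L_0(2.9) = (2.9 - 3)/(0 - 3) × (2.9 - 6)/(0 - 6) × (2.9 - 9)/(0 - 9) × (2.9 - 12)/(0 - 12) = 0.008852
L_1(2.9) = (2.9 - 0)/(3 - 0) × (2.9 - 6)/(3 - 6) × (2.9 - 9)/(3 - 9) × (2.9 - 12)/(3 - 12) = 1.026821
L_2(2.9) = (2.9 - 0)/(6 - 0) × (2.9 - 3)/(6 - 3) × (2.9 - 9)/(6 - 9) × (2.9 - 12)/(6 - 12) = -0.049685
L_3(2.9) = (2.9 - 0)/(9 - 0) × (2.9 - 3)/(9 - 3) × (2.9 - 6)/(9 - 6) × (2.9 - 12)/(9 - 12) = 0.016833
L_4(2.9) = (2.9 - 0)/(12 - 0) × (2.9 - 3)/(12 - 3) × (2.9 - 6)/(12 - 6) × (2.9 - 9)/(12 - 9) = -0.002821

P(2.9) = 19×L_0(2.9) + 4×L_1(2.9) + (-9)×L_2(2.9) + 16×L_3(2.9) + 19×L_4(2.9)
P(2.9) = 4.938365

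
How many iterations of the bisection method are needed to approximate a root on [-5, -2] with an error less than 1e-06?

We need (b-a)/2^n ≤ 1e-06
(-2 - (-5))/2^n ≤ 1e-06
3/2^n ≤ 1e-06
2^n ≥ 3000000
n ≥ log₂(3000000) = 21.52
n ≥ 22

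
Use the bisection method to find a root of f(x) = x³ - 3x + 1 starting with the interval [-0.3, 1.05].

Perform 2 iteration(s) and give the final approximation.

f(x) = x³ - 3x + 1
Initial interval: [-0.3, 1.05]

Iteration 1:
  c_1 = (-0.300000 + 1.050000)/2 = 0.375000
  f(c_1) = f(0.375000) = -0.072266
  f(a) × f(c) < 0, new interval: [-0.300000, 0.375000]
Iteration 2:
  c_2 = (-0.300000 + 0.375000)/2 = 0.037500
  f(c_2) = f(0.037500) = 0.887553
  f(a) × f(c) ≥ 0, new interval: [0.037500, 0.375000]

After 2 iteration(s), the approximation is c_2 = 0.037500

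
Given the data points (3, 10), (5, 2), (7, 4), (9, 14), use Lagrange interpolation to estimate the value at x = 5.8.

Lagrange interpolation formula:
P(x) = Σ yᵢ × Lᵢ(x)
where Lᵢ(x) = Π_{j≠i} (x - xⱼ)/(xᵢ - xⱼ)

L_0(5.8) = (5.8 - 5)/(3 - 5) × (5.8 - 7)/(3 - 7) × (5.8 - 9)/(3 - 9) = -0.064000
L_1(5.8) = (5.8 - 3)/(5 - 3) × (5.8 - 7)/(5 - 7) × (5.8 - 9)/(5 - 9) = 0.672000
L_2(5.8) = (5.8 - 3)/(7 - 3) × (5.8 - 5)/(7 - 5) × (5.8 - 9)/(7 - 9) = 0.448000
L_3(5.8) = (5.8 - 3)/(9 - 3) × (5.8 - 5)/(9 - 5) × (5.8 - 7)/(9 - 7) = -0.056000

P(5.8) = 10×L_0(5.8) + 2×L_1(5.8) + 4×L_2(5.8) + 14×L_3(5.8)
P(5.8) = 1.712000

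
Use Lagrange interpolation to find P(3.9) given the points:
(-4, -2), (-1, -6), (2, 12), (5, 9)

Lagrange interpolation formula:
P(x) = Σ yᵢ × Lᵢ(x)
where Lᵢ(x) = Π_{j≠i} (x - xⱼ)/(xᵢ - xⱼ)

L_0(3.9) = (3.9 - (-1))/(-4 - (-1)) × (3.9 - 2)/(-4 - 2) × (3.9 - 5)/(-4 - 5) = 0.063216
L_1(3.9) = (3.9 - (-4))/(-1 - (-4)) × (3.9 - 2)/(-1 - 2) × (3.9 - 5)/(-1 - 5) = -0.305759
L_2(3.9) = (3.9 - (-4))/(2 - (-4)) × (3.9 - (-1))/(2 - (-1)) × (3.9 - 5)/(2 - 5) = 0.788537
L_3(3.9) = (3.9 - (-4))/(5 - (-4)) × (3.9 - (-1))/(5 - (-1)) × (3.9 - 2)/(5 - 2) = 0.454006

P(3.9) = (-2)×L_0(3.9) + (-6)×L_1(3.9) + 12×L_2(3.9) + 9×L_3(3.9)
P(3.9) = 15.256623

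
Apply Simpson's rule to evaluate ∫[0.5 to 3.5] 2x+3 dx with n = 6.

f(x) = 2x+3
a = 0.5, b = 3.5, n = 6
h = (b - a)/n = 0.500000

Simpson's rule: (h/3)[f(x₀) + 4f(x₁) + 2f(x₂) + ... + f(xₙ)]

x_0 = 0.5000, f(x_0) = 4.000000, coefficient = 1
x_1 = 1.0000, f(x_1) = 5.000000, coefficient = 4
x_2 = 1.5000, f(x_2) = 6.000000, coefficient = 2
x_3 = 2.0000, f(x_3) = 7.000000, coefficient = 4
x_4 = 2.5000, f(x_4) = 8.000000, coefficient = 2
x_5 = 3.0000, f(x_5) = 9.000000, coefficient = 4
x_6 = 3.5000, f(x_6) = 10.000000, coefficient = 1

I ≈ (0.500000/3) × 126.000000 = 21.000000
Exact value: 21.000000
Error: 0.000000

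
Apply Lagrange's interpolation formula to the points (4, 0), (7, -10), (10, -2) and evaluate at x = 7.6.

Lagrange interpolation formula:
P(x) = Σ yᵢ × Lᵢ(x)
where Lᵢ(x) = Π_{j≠i} (x - xⱼ)/(xᵢ - xⱼ)

L_0(7.6) = (7.6 - 7)/(4 - 7) × (7.6 - 10)/(4 - 10) = -0.080000
L_1(7.6) = (7.6 - 4)/(7 - 4) × (7.6 - 10)/(7 - 10) = 0.960000
L_2(7.6) = (7.6 - 4)/(10 - 4) × (7.6 - 7)/(10 - 7) = 0.120000

P(7.6) = 0×L_0(7.6) + (-10)×L_1(7.6) + (-2)×L_2(7.6)
P(7.6) = -9.840000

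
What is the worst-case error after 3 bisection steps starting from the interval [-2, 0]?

Bisection error bound: |error| ≤ (b-a)/2^n
|error| ≤ (0 - (-2))/2^3 = 2/2^3
|error| ≤ 0.2500000000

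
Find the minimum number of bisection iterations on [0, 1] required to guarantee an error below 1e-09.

We need (b-a)/2^n ≤ 1e-09
(1 - 0)/2^n ≤ 1e-09
1/2^n ≤ 1e-09
2^n ≥ 1000000000
n ≥ log₂(1000000000) = 29.90
n ≥ 30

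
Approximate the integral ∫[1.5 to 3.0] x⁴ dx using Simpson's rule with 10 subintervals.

f(x) = x⁴
a = 1.5, b = 3.0, n = 10
h = (b - a)/n = 0.150000

Simpson's rule: (h/3)[f(x₀) + 4f(x₁) + 2f(x₂) + ... + f(xₙ)]

x_0 = 1.5000, f(x_0) = 5.062500, coefficient = 1
x_1 = 1.6500, f(x_1) = 7.412006, coefficient = 4
x_2 = 1.8000, f(x_2) = 10.497600, coefficient = 2
x_3 = 1.9500, f(x_3) = 14.459006, coefficient = 4
x_4 = 2.1000, f(x_4) = 19.448100, coefficient = 2
x_5 = 2.2500, f(x_5) = 25.628906, coefficient = 4
x_6 = 2.4000, f(x_6) = 33.177600, coefficient = 2
x_7 = 2.5500, f(x_7) = 42.282506, coefficient = 4
x_8 = 2.7000, f(x_8) = 53.144100, coefficient = 2
x_9 = 2.8500, f(x_9) = 65.975006, coefficient = 4
x_10 = 3.0000, f(x_10) = 81.000000, coefficient = 1

I ≈ (0.150000/3) × 941.627025 = 47.081351
Exact value: 47.081250
Error: 0.000101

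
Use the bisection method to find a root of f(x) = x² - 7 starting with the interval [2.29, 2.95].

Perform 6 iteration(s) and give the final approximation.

f(x) = x² - 7
Initial interval: [2.29, 2.95]

Iteration 1:
  c_1 = (2.290000 + 2.950000)/2 = 2.620000
  f(c_1) = f(2.620000) = -0.135600
  f(a) × f(c) ≥ 0, new interval: [2.620000, 2.950000]
Iteration 2:
  c_2 = (2.620000 + 2.950000)/2 = 2.785000
  f(c_2) = f(2.785000) = 0.756225
  f(a) × f(c) < 0, new interval: [2.620000, 2.785000]
Iteration 3:
  c_3 = (2.620000 + 2.785000)/2 = 2.702500
  f(c_3) = f(2.702500) = 0.303506
  f(a) × f(c) < 0, new interval: [2.620000, 2.702500]
Iteration 4:
  c_4 = (2.620000 + 2.702500)/2 = 2.661250
  f(c_4) = f(2.661250) = 0.082252
  f(a) × f(c) < 0, new interval: [2.620000, 2.661250]
Iteration 5:
  c_5 = (2.620000 + 2.661250)/2 = 2.640625
  f(c_5) = f(2.640625) = -0.027100
  f(a) × f(c) ≥ 0, new interval: [2.640625, 2.661250]
Iteration 6:
  c_6 = (2.640625 + 2.661250)/2 = 2.650937
  f(c_6) = f(2.650937) = 0.027470
  f(a) × f(c) < 0, new interval: [2.640625, 2.650937]

After 6 iteration(s), the approximation is c_6 = 2.650937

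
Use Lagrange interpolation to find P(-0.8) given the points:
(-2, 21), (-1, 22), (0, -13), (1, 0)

Lagrange interpolation formula:
P(x) = Σ yᵢ × Lᵢ(x)
where Lᵢ(x) = Π_{j≠i} (x - xⱼ)/(xᵢ - xⱼ)

L_0(-0.8) = (-0.8 - (-1))/(-2 - (-1)) × (-0.8 - 0)/(-2 - 0) × (-0.8 - 1)/(-2 - 1) = -0.048000
L_1(-0.8) = (-0.8 - (-2))/(-1 - (-2)) × (-0.8 - 0)/(-1 - 0) × (-0.8 - 1)/(-1 - 1) = 0.864000
L_2(-0.8) = (-0.8 - (-2))/(0 - (-2)) × (-0.8 - (-1))/(0 - (-1)) × (-0.8 - 1)/(0 - 1) = 0.216000
L_3(-0.8) = (-0.8 - (-2))/(1 - (-2)) × (-0.8 - (-1))/(1 - (-1)) × (-0.8 - 0)/(1 - 0) = -0.032000

P(-0.8) = 21×L_0(-0.8) + 22×L_1(-0.8) + (-13)×L_2(-0.8) + 0×L_3(-0.8)
P(-0.8) = 15.192000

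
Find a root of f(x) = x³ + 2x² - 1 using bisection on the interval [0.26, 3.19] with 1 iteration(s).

f(x) = x³ + 2x² - 1
Initial interval: [0.26, 3.19]

Iteration 1:
  c_1 = (0.260000 + 3.190000)/2 = 1.725000
  f(c_1) = f(1.725000) = 10.084203
  f(a) × f(c) < 0, new interval: [0.260000, 1.725000]

After 1 iteration(s), the approximation is c_1 = 1.725000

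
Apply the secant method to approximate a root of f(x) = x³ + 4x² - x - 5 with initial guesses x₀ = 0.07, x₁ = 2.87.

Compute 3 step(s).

f(x) = x³ + 4x² - x - 5
x₀ = 0.07, x₁ = 2.87

Secant formula: x_{n+1} = x_n - f(x_n)(x_n - x_{n-1})/(f(x_n) - f(x_{n-1}))

Iteration 1:
  f(0.070000) = -5.050057
  f(2.870000) = 48.717503
  x_2 = 2.870000 - 48.717503×(2.870000 - 0.070000)/(48.717503 - (-5.050057))
       = 0.332987
Iteration 2:
  f(2.870000) = 48.717503
  f(0.332987) = -4.852544
  x_3 = 0.332987 - (-4.852544)×(0.332987 - 2.870000)/(-4.852544 - 48.717503)
       = 0.562797
Iteration 3:
  f(0.332987) = -4.852544
  f(0.562797) = -4.117572
  x_4 = 0.562797 - (-4.117572)×(0.562797 - 0.332987)/(-4.117572 - (-4.852544))
       = 1.850278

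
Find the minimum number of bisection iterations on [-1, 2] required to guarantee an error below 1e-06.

We need (b-a)/2^n ≤ 1e-06
(2 - (-1))/2^n ≤ 1e-06
3/2^n ≤ 1e-06
2^n ≥ 3000000
n ≥ log₂(3000000) = 21.52
n ≥ 22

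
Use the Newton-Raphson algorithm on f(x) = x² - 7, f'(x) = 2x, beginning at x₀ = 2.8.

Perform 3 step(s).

f(x) = x² - 7
f'(x) = 2x
x₀ = 2.8

Newton-Raphson formula: x_{n+1} = x_n - f(x_n)/f'(x_n)

Iteration 1:
  f(2.800000) = 0.840000
  f'(2.800000) = 5.600000
  x_1 = 2.800000 - 0.840000/5.600000 = 2.650000
Iteration 2:
  f(2.650000) = 0.022500
  f'(2.650000) = 5.300000
  x_2 = 2.650000 - 0.022500/5.300000 = 2.645755
Iteration 3:
  f(2.645755) = 0.000018
  f'(2.645755) = 5.291509
  x_3 = 2.645755 - 0.000018/5.291509 = 2.645751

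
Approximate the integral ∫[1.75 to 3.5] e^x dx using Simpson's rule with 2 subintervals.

f(x) = e^x
a = 1.75, b = 3.5, n = 2
h = (b - a)/n = 0.875000

Simpson's rule: (h/3)[f(x₀) + 4f(x₁) + 2f(x₂) + ... + f(xₙ)]

x_0 = 1.7500, f(x_0) = 5.754603, coefficient = 1
x_1 = 2.6250, f(x_1) = 13.804574, coefficient = 4
x_2 = 3.5000, f(x_2) = 33.115452, coefficient = 1

I ≈ (0.875000/3) × 94.088351 = 27.442436
Exact value: 27.360849
Error: 0.081587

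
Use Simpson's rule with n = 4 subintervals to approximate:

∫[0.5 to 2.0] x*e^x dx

f(x) = x*e^x
a = 0.5, b = 2.0, n = 4
h = (b - a)/n = 0.375000

Simpson's rule: (h/3)[f(x₀) + 4f(x₁) + 2f(x₂) + ... + f(xₙ)]

x_0 = 0.5000, f(x_0) = 0.824361, coefficient = 1
x_1 = 0.8750, f(x_1) = 2.099016, coefficient = 4
x_2 = 1.2500, f(x_2) = 4.362929, coefficient = 2
x_3 = 1.6250, f(x_3) = 8.252431, coefficient = 4
x_4 = 2.0000, f(x_4) = 14.778112, coefficient = 1

I ≈ (0.375000/3) × 65.734117 = 8.216765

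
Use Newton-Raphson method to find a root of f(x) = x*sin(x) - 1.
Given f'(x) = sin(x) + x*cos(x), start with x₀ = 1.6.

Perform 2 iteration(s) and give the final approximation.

f(x) = x*sin(x) - 1
f'(x) = sin(x) + x*cos(x)
x₀ = 1.6

Newton-Raphson formula: x_{n+1} = x_n - f(x_n)/f'(x_n)

Iteration 1:
  f(1.600000) = 0.599318
  f'(1.600000) = 0.952854
  x_1 = 1.600000 - 0.599318/0.952854 = 0.971029
Iteration 2:
  f(0.971029) = -0.198448
  f'(0.971029) = 1.373565
  x_2 = 0.971029 - (-0.198448)/1.373565 = 1.115505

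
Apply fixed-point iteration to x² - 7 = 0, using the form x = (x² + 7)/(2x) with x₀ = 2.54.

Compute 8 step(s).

Equation: x² - 7 = 0
Fixed-point form: x = (x² + 7)/(2x)
x₀ = 2.54

x_1 = g(2.540000) = 2.647953
x_2 = g(2.647953) = 2.645752
x_3 = g(2.645752) = 2.645751
x_4 = g(2.645751) = 2.645751
x_5 = g(2.645751) = 2.645751
x_6 = g(2.645751) = 2.645751
x_7 = g(2.645751) = 2.645751
x_8 = g(2.645751) = 2.645751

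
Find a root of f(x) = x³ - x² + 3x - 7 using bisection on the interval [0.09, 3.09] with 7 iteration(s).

f(x) = x³ - x² + 3x - 7
Initial interval: [0.09, 3.09]

Iteration 1:
  c_1 = (0.090000 + 3.090000)/2 = 1.590000
  f(c_1) = f(1.590000) = -0.738421
  f(a) × f(c) ≥ 0, new interval: [1.590000, 3.090000]
Iteration 2:
  c_2 = (1.590000 + 3.090000)/2 = 2.340000
  f(c_2) = f(2.340000) = 7.357304
  f(a) × f(c) < 0, new interval: [1.590000, 2.340000]
Iteration 3:
  c_3 = (1.590000 + 2.340000)/2 = 1.965000
  f(c_3) = f(1.965000) = 2.621082
  f(a) × f(c) < 0, new interval: [1.590000, 1.965000]
Iteration 4:
  c_4 = (1.590000 + 1.965000)/2 = 1.777500
  f(c_4) = f(1.777500) = 0.789016
  f(a) × f(c) < 0, new interval: [1.590000, 1.777500]
Iteration 5:
  c_5 = (1.590000 + 1.777500)/2 = 1.683750
  f(c_5) = f(1.683750) = -0.010309
  f(a) × f(c) ≥ 0, new interval: [1.683750, 1.777500]
Iteration 6:
  c_6 = (1.683750 + 1.777500)/2 = 1.730625
  f(c_6) = f(1.730625) = 0.380143
  f(a) × f(c) < 0, new interval: [1.683750, 1.730625]
Iteration 7:
  c_7 = (1.683750 + 1.730625)/2 = 1.707187
  f(c_7) = f(1.707187) = 0.182653
  f(a) × f(c) < 0, new interval: [1.683750, 1.707187]

After 7 iteration(s), the approximation is c_7 = 1.707187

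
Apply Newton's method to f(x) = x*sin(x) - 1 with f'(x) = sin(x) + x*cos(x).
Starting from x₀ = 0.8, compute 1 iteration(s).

f(x) = x*sin(x) - 1
f'(x) = sin(x) + x*cos(x)
x₀ = 0.8

Newton-Raphson formula: x_{n+1} = x_n - f(x_n)/f'(x_n)

Iteration 1:
  f(0.800000) = -0.426115
  f'(0.800000) = 1.274721
  x_1 = 0.800000 - (-0.426115)/1.274721 = 1.134281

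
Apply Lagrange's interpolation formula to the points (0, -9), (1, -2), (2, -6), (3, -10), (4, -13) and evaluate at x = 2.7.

Lagrange interpolation formula:
P(x) = Σ yᵢ × Lᵢ(x)
where Lᵢ(x) = Π_{j≠i} (x - xⱼ)/(xᵢ - xⱼ)

L_0(2.7) = (2.7 - 1)/(0 - 1) × (2.7 - 2)/(0 - 2) × (2.7 - 3)/(0 - 3) × (2.7 - 4)/(0 - 4) = 0.019337
L_1(2.7) = (2.7 - 0)/(1 - 0) × (2.7 - 2)/(1 - 2) × (2.7 - 3)/(1 - 3) × (2.7 - 4)/(1 - 4) = -0.122850
L_2(2.7) = (2.7 - 0)/(2 - 0) × (2.7 - 1)/(2 - 1) × (2.7 - 3)/(2 - 3) × (2.7 - 4)/(2 - 4) = 0.447525
L_3(2.7) = (2.7 - 0)/(3 - 0) × (2.7 - 1)/(3 - 1) × (2.7 - 2)/(3 - 2) × (2.7 - 4)/(3 - 4) = 0.696150
L_4(2.7) = (2.7 - 0)/(4 - 0) × (2.7 - 1)/(4 - 1) × (2.7 - 2)/(4 - 2) × (2.7 - 3)/(4 - 3) = -0.040162

P(2.7) = (-9)×L_0(2.7) + (-2)×L_1(2.7) + (-6)×L_2(2.7) + (-10)×L_3(2.7) + (-13)×L_4(2.7)
P(2.7) = -9.052875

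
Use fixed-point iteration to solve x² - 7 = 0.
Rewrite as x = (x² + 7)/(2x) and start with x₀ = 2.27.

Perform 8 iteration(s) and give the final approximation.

Equation: x² - 7 = 0
Fixed-point form: x = (x² + 7)/(2x)
x₀ = 2.27

x_1 = g(2.270000) = 2.676850
x_2 = g(2.676850) = 2.645932
x_3 = g(2.645932) = 2.645751
x_4 = g(2.645751) = 2.645751
x_5 = g(2.645751) = 2.645751
x_6 = g(2.645751) = 2.645751
x_7 = g(2.645751) = 2.645751
x_8 = g(2.645751) = 2.645751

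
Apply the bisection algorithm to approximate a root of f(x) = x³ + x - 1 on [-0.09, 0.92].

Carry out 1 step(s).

f(x) = x³ + x - 1
Initial interval: [-0.09, 0.92]

Iteration 1:
  c_1 = (-0.090000 + 0.920000)/2 = 0.415000
  f(c_1) = f(0.415000) = -0.513527
  f(a) × f(c) ≥ 0, new interval: [0.415000, 0.920000]

After 1 iteration(s), the approximation is c_1 = 0.415000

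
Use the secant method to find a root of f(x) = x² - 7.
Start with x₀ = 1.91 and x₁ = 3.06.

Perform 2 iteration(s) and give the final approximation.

f(x) = x² - 7
x₀ = 1.91, x₁ = 3.06

Secant formula: x_{n+1} = x_n - f(x_n)(x_n - x_{n-1})/(f(x_n) - f(x_{n-1}))

Iteration 1:
  f(1.910000) = -3.351900
  f(3.060000) = 2.363600
  x_2 = 3.060000 - 2.363600×(3.060000 - 1.910000)/(2.363600 - (-3.351900))
       = 2.584427
Iteration 2:
  f(3.060000) = 2.363600
  f(2.584427) = -0.320739
  x_3 = 2.584427 - (-0.320739)×(2.584427 - 3.060000)/(-0.320739 - 2.363600)
       = 2.641251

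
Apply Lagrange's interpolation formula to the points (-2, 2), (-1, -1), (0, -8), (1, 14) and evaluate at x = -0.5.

Lagrange interpolation formula:
P(x) = Σ yᵢ × Lᵢ(x)
where Lᵢ(x) = Π_{j≠i} (x - xⱼ)/(xᵢ - xⱼ)

L_0(-0.5) = (-0.5 - (-1))/(-2 - (-1)) × (-0.5 - 0)/(-2 - 0) × (-0.5 - 1)/(-2 - 1) = -0.062500
L_1(-0.5) = (-0.5 - (-2))/(-1 - (-2)) × (-0.5 - 0)/(-1 - 0) × (-0.5 - 1)/(-1 - 1) = 0.562500
L_2(-0.5) = (-0.5 - (-2))/(0 - (-2)) × (-0.5 - (-1))/(0 - (-1)) × (-0.5 - 1)/(0 - 1) = 0.562500
L_3(-0.5) = (-0.5 - (-2))/(1 - (-2)) × (-0.5 - (-1))/(1 - (-1)) × (-0.5 - 0)/(1 - 0) = -0.062500

P(-0.5) = 2×L_0(-0.5) + (-1)×L_1(-0.5) + (-8)×L_2(-0.5) + 14×L_3(-0.5)
P(-0.5) = -6.062500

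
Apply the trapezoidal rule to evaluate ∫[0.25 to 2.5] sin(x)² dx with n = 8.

f(x) = sin(x)²
a = 0.25, b = 2.5, n = 8
h = (b - a)/n = 0.281250

Trapezoidal rule: (h/2)[f(x₀) + 2f(x₁) + 2f(x₂) + ... + f(xₙ)]

x_0 = 0.2500, f(x_0) = 0.061209, coefficient = 1
x_1 = 0.5312, f(x_1) = 0.256655, coefficient = 2
x_2 = 0.8125, f(x_2) = 0.527089, coefficient = 2
x_3 = 1.0938, f(x_3) = 0.789175, coefficient = 2
x_4 = 1.3750, f(x_4) = 0.962151, coefficient = 2
x_5 = 1.6562, f(x_5) = 0.992715, coefficient = 2
x_6 = 1.9375, f(x_6) = 0.871449, coefficient = 2
x_7 = 2.2188, f(x_7) = 0.635720, coefficient = 2
x_8 = 2.5000, f(x_8) = 0.358169, coefficient = 1

I ≈ (0.281250/2) × 10.489285 = 1.475056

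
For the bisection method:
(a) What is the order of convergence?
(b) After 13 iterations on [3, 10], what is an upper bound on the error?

(a) Bisection has linear (order 1) convergence; the error is halved each step.

(b) Error bound = (b-a)/2^n = (10 - 3)/2^{13}
    = 7/2^{13}

(a) 1 (linear); (b) error ≤ 8.54e-04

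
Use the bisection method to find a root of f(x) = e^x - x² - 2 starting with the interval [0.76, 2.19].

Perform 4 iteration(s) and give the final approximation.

f(x) = e^x - x² - 2
Initial interval: [0.76, 2.19]

Iteration 1:
  c_1 = (0.760000 + 2.190000)/2 = 1.475000
  f(c_1) = f(1.475000) = 0.195411
  f(a) × f(c) < 0, new interval: [0.760000, 1.475000]
Iteration 2:
  c_2 = (0.760000 + 1.475000)/2 = 1.117500
  f(c_2) = f(1.117500) = -0.191605
  f(a) × f(c) ≥ 0, new interval: [1.117500, 1.475000]
Iteration 3:
  c_3 = (1.117500 + 1.475000)/2 = 1.296250
  f(c_3) = f(1.296250) = -0.024701
  f(a) × f(c) ≥ 0, new interval: [1.296250, 1.475000]
Iteration 4:
  c_4 = (1.296250 + 1.475000)/2 = 1.385625
  f(c_4) = f(1.385625) = 0.077367
  f(a) × f(c) < 0, new interval: [1.296250, 1.385625]

After 4 iteration(s), the approximation is c_4 = 1.385625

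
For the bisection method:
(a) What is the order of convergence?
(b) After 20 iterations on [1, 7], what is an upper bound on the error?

(a) Bisection has linear (order 1) convergence; the error is halved each step.

(b) Error bound = (b-a)/2^n = (7 - 1)/2^{20}
    = 6/2^{20}

(a) 1 (linear); (b) error ≤ 5.72e-06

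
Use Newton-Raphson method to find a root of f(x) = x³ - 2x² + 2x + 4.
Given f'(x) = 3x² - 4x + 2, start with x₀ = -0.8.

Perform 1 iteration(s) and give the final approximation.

f(x) = x³ - 2x² + 2x + 4
f'(x) = 3x² - 4x + 2
x₀ = -0.8

Newton-Raphson formula: x_{n+1} = x_n - f(x_n)/f'(x_n)

Iteration 1:
  f(-0.800000) = 0.608000
  f'(-0.800000) = 7.120000
  x_1 = -0.800000 - 0.608000/7.120000 = -0.885393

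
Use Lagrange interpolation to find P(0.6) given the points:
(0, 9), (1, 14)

Lagrange interpolation formula:
P(x) = Σ yᵢ × Lᵢ(x)
where Lᵢ(x) = Π_{j≠i} (x - xⱼ)/(xᵢ - xⱼ)

L_0(0.6) = (0.6 - 1)/(0 - 1) = 0.400000
L_1(0.6) = (0.6 - 0)/(1 - 0) = 0.600000

P(0.6) = 9×L_0(0.6) + 14×L_1(0.6)
P(0.6) = 12.000000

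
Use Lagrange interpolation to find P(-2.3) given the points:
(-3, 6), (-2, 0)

Lagrange interpolation formula:
P(x) = Σ yᵢ × Lᵢ(x)
where Lᵢ(x) = Π_{j≠i} (x - xⱼ)/(xᵢ - xⱼ)

L_0(-2.3) = (-2.3 - (-2))/(-3 - (-2)) = 0.300000
L_1(-2.3) = (-2.3 - (-3))/(-2 - (-3)) = 0.700000

P(-2.3) = 6×L_0(-2.3) + 0×L_1(-2.3)
P(-2.3) = 1.800000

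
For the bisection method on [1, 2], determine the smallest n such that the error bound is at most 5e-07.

We need (b-a)/2^n ≤ 5e-07
(2 - 1)/2^n ≤ 5e-07
1/2^n ≤ 5e-07
2^n ≥ 2000000
n ≥ log₂(2000000) = 20.93
n ≥ 21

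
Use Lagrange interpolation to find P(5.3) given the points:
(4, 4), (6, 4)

Lagrange interpolation formula:
P(x) = Σ yᵢ × Lᵢ(x)
where Lᵢ(x) = Π_{j≠i} (x - xⱼ)/(xᵢ - xⱼ)

L_0(5.3) = (5.3 - 6)/(4 - 6) = 0.350000
L_1(5.3) = (5.3 - 4)/(6 - 4) = 0.650000

P(5.3) = 4×L_0(5.3) + 4×L_1(5.3)
P(5.3) = 4.000000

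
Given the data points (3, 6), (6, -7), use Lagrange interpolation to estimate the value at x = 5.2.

Lagrange interpolation formula:
P(x) = Σ yᵢ × Lᵢ(x)
where Lᵢ(x) = Π_{j≠i} (x - xⱼ)/(xᵢ - xⱼ)

L_0(5.2) = (5.2 - 6)/(3 - 6) = 0.266667
L_1(5.2) = (5.2 - 3)/(6 - 3) = 0.733333

P(5.2) = 6×L_0(5.2) + (-7)×L_1(5.2)
P(5.2) = -3.533333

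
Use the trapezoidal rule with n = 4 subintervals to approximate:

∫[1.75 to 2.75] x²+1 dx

f(x) = x²+1
a = 1.75, b = 2.75, n = 4
h = (b - a)/n = 0.250000

Trapezoidal rule: (h/2)[f(x₀) + 2f(x₁) + 2f(x₂) + ... + f(xₙ)]

x_0 = 1.7500, f(x_0) = 4.062500, coefficient = 1
x_1 = 2.0000, f(x_1) = 5.000000, coefficient = 2
x_2 = 2.2500, f(x_2) = 6.062500, coefficient = 2
x_3 = 2.5000, f(x_3) = 7.250000, coefficient = 2
x_4 = 2.7500, f(x_4) = 8.562500, coefficient = 1

I ≈ (0.250000/2) × 49.250000 = 6.156250
Exact value: 6.145833
Error: 0.010417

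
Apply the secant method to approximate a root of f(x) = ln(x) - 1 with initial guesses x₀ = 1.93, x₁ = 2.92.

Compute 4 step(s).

f(x) = ln(x) - 1
x₀ = 1.93, x₁ = 2.92

Secant formula: x_{n+1} = x_n - f(x_n)(x_n - x_{n-1})/(f(x_n) - f(x_{n-1}))

Iteration 1:
  f(1.930000) = -0.342480
  f(2.920000) = 0.071584
  x_2 = 2.920000 - 0.071584×(2.920000 - 1.930000)/(0.071584 - (-0.342480))
       = 2.748848
Iteration 2:
  f(2.920000) = 0.071584
  f(2.748848) = 0.011182
  x_3 = 2.748848 - 0.011182×(2.748848 - 2.920000)/(0.011182 - 0.071584)
       = 2.717163
Iteration 3:
  f(2.748848) = 0.011182
  f(2.717163) = -0.000412
  x_4 = 2.717163 - (-0.000412)×(2.717163 - 2.748848)/(-0.000412 - 0.011182)
       = 2.718288
Iteration 4:
  f(2.717163) = -0.000412
  f(2.718288) = 0.000002
  x_5 = 2.718288 - 0.000002×(2.718288 - 2.717163)/(0.000002 - (-0.000412))
       = 2.718282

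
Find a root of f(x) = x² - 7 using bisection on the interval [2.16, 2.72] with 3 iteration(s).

f(x) = x² - 7
Initial interval: [2.16, 2.72]

Iteration 1:
  c_1 = (2.160000 + 2.720000)/2 = 2.440000
  f(c_1) = f(2.440000) = -1.046400
  f(a) × f(c) ≥ 0, new interval: [2.440000, 2.720000]
Iteration 2:
  c_2 = (2.440000 + 2.720000)/2 = 2.580000
  f(c_2) = f(2.580000) = -0.343600
  f(a) × f(c) ≥ 0, new interval: [2.580000, 2.720000]
Iteration 3:
  c_3 = (2.580000 + 2.720000)/2 = 2.650000
  f(c_3) = f(2.650000) = 0.022500
  f(a) × f(c) < 0, new interval: [2.580000, 2.650000]

After 3 iteration(s), the approximation is c_3 = 2.650000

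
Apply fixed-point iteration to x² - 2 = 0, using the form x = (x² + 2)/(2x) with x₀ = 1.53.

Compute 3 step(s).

Equation: x² - 2 = 0
Fixed-point form: x = (x² + 2)/(2x)
x₀ = 1.53

x_1 = g(1.530000) = 1.418595
x_2 = g(1.418595) = 1.414220
x_3 = g(1.414220) = 1.414214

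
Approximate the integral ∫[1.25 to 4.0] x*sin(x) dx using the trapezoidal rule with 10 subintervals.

f(x) = x*sin(x)
a = 1.25, b = 4.0, n = 10
h = (b - a)/n = 0.275000

Trapezoidal rule: (h/2)[f(x₀) + 2f(x₁) + 2f(x₂) + ... + f(xₙ)]

x_0 = 1.2500, f(x_0) = 1.186231, coefficient = 1
x_1 = 1.5250, f(x_1) = 1.523401, coefficient = 2
x_2 = 1.8000, f(x_2) = 1.752926, coefficient = 2
x_3 = 2.0750, f(x_3) = 1.816786, coefficient = 2
x_4 = 2.3500, f(x_4) = 1.671962, coefficient = 2
x_5 = 2.6250, f(x_5) = 1.296541, coefficient = 2
x_6 = 2.9000, f(x_6) = 0.693823, coefficient = 2
x_7 = 3.1750, f(x_7) = -0.106049, coefficient = 2
x_8 = 3.4500, f(x_8) = -1.047218, coefficient = 2
x_9 = 3.7250, f(x_9) = -2.051994, coefficient = 2
x_10 = 4.0000, f(x_10) = -3.027210, coefficient = 1

I ≈ (0.275000/2) × 9.259377 = 1.273164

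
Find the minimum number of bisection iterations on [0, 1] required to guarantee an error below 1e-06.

We need (b-a)/2^n ≤ 1e-06
(1 - 0)/2^n ≤ 1e-06
1/2^n ≤ 1e-06
2^n ≥ 1000000
n ≥ log₂(1000000) = 19.93
n ≥ 20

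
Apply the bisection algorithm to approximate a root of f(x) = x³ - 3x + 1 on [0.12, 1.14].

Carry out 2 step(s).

f(x) = x³ - 3x + 1
Initial interval: [0.12, 1.14]

Iteration 1:
  c_1 = (0.120000 + 1.140000)/2 = 0.630000
  f(c_1) = f(0.630000) = -0.639953
  f(a) × f(c) < 0, new interval: [0.120000, 0.630000]
Iteration 2:
  c_2 = (0.120000 + 0.630000)/2 = 0.375000
  f(c_2) = f(0.375000) = -0.072266
  f(a) × f(c) < 0, new interval: [0.120000, 0.375000]

After 2 iteration(s), the approximation is c_2 = 0.375000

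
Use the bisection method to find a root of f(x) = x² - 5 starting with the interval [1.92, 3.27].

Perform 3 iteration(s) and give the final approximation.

f(x) = x² - 5
Initial interval: [1.92, 3.27]

Iteration 1:
  c_1 = (1.920000 + 3.270000)/2 = 2.595000
  f(c_1) = f(2.595000) = 1.734025
  f(a) × f(c) < 0, new interval: [1.920000, 2.595000]
Iteration 2:
  c_2 = (1.920000 + 2.595000)/2 = 2.257500
  f(c_2) = f(2.257500) = 0.096306
  f(a) × f(c) < 0, new interval: [1.920000, 2.257500]
Iteration 3:
  c_3 = (1.920000 + 2.257500)/2 = 2.088750
  f(c_3) = f(2.088750) = -0.637123
  f(a) × f(c) ≥ 0, new interval: [2.088750, 2.257500]

After 3 iteration(s), the approximation is c_3 = 2.088750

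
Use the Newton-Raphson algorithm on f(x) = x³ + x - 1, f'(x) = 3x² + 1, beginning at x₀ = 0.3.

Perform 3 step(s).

f(x) = x³ + x - 1
f'(x) = 3x² + 1
x₀ = 0.3

Newton-Raphson formula: x_{n+1} = x_n - f(x_n)/f'(x_n)

Iteration 1:
  f(0.300000) = -0.673000
  f'(0.300000) = 1.270000
  x_1 = 0.300000 - (-0.673000)/1.270000 = 0.829921
Iteration 2:
  f(0.829921) = 0.401546
  f'(0.829921) = 3.066308
  x_2 = 0.829921 - 0.401546/3.066308 = 0.698967
Iteration 3:
  f(0.698967) = 0.040451
  f'(0.698967) = 2.465665
  x_3 = 0.698967 - 0.040451/2.465665 = 0.682561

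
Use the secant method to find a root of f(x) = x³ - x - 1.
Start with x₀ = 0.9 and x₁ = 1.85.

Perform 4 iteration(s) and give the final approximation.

f(x) = x³ - x - 1
x₀ = 0.9, x₁ = 1.85

Secant formula: x_{n+1} = x_n - f(x_n)(x_n - x_{n-1})/(f(x_n) - f(x_{n-1}))

Iteration 1:
  f(0.900000) = -1.171000
  f(1.850000) = 3.481625
  x_2 = 1.850000 - 3.481625×(1.850000 - 0.900000)/(3.481625 - (-1.171000))
       = 1.139102
Iteration 2:
  f(1.850000) = 3.481625
  f(1.139102) = -0.661058
  x_3 = 1.139102 - (-0.661058)×(1.139102 - 1.850000)/(-0.661058 - 3.481625)
       = 1.252541
Iteration 3:
  f(1.139102) = -0.661058
  f(1.252541) = -0.287480
  x_4 = 1.252541 - (-0.287480)×(1.252541 - 1.139102)/(-0.287480 - (-0.661058))
       = 1.339837
Iteration 4:
  f(1.252541) = -0.287480
  f(1.339837) = 0.065388
  x_5 = 1.339837 - 0.065388×(1.339837 - 1.252541)/(0.065388 - (-0.287480))
       = 1.323661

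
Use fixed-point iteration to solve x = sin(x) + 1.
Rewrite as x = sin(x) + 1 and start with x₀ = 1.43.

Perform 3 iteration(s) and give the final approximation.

Equation: x = sin(x) + 1
Fixed-point form: x = sin(x) + 1
x₀ = 1.43

x_1 = g(1.430000) = 1.990105
x_2 = g(1.990105) = 1.913371
x_3 = g(1.913371) = 1.941893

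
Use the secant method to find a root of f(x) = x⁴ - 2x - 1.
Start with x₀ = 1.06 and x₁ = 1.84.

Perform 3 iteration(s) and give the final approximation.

f(x) = x⁴ - 2x - 1
x₀ = 1.06, x₁ = 1.84

Secant formula: x_{n+1} = x_n - f(x_n)(x_n - x_{n-1})/(f(x_n) - f(x_{n-1}))

Iteration 1:
  f(1.060000) = -1.857523
  f(1.840000) = 6.782287
  x_2 = 1.840000 - 6.782287×(1.840000 - 1.060000)/(6.782287 - (-1.857523))
       = 1.227697
Iteration 2:
  f(1.840000) = 6.782287
  f(1.227697) = -1.183623
  x_3 = 1.227697 - (-1.183623)×(1.227697 - 1.840000)/(-1.183623 - 6.782287)
       = 1.318676
Iteration 3:
  f(1.227697) = -1.183623
  f(1.318676) = -0.613553
  x_4 = 1.318676 - (-0.613553)×(1.318676 - 1.227697)/(-0.613553 - (-1.183623))
       = 1.416596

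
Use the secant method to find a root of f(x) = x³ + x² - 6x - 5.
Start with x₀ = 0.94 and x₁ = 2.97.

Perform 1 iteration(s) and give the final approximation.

f(x) = x³ + x² - 6x - 5
x₀ = 0.94, x₁ = 2.97

Secant formula: x_{n+1} = x_n - f(x_n)(x_n - x_{n-1})/(f(x_n) - f(x_{n-1}))

Iteration 1:
  f(0.940000) = -8.925816
  f(2.970000) = 12.198973
  x_2 = 2.970000 - 12.198973×(2.970000 - 0.940000)/(12.198973 - (-8.925816))
       = 1.797732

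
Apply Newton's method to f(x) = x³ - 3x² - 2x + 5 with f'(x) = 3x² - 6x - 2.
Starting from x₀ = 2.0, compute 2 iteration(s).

f(x) = x³ - 3x² - 2x + 5
f'(x) = 3x² - 6x - 2
x₀ = 2.0

Newton-Raphson formula: x_{n+1} = x_n - f(x_n)/f'(x_n)

Iteration 1:
  f(2.000000) = -3.000000
  f'(2.000000) = -2.000000
  x_1 = 2.000000 - (-3.000000)/(-2.000000) = 0.500000
Iteration 2:
  f(0.500000) = 3.375000
  f'(0.500000) = -4.250000
  x_2 = 0.500000 - 3.375000/(-4.250000) = 1.294118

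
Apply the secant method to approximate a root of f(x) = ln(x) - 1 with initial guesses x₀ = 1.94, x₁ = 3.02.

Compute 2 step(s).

f(x) = ln(x) - 1
x₀ = 1.94, x₁ = 3.02

Secant formula: x_{n+1} = x_n - f(x_n)(x_n - x_{n-1})/(f(x_n) - f(x_{n-1}))

Iteration 1:
  f(1.940000) = -0.337312
  f(3.020000) = 0.105257
  x_2 = 3.020000 - 0.105257×(3.020000 - 1.940000)/(0.105257 - (-0.337312))
       = 2.763142
Iteration 2:
  f(3.020000) = 0.105257
  f(2.763142) = 0.016368
  x_3 = 2.763142 - 0.016368×(2.763142 - 3.020000)/(0.016368 - 0.105257)
       = 2.715843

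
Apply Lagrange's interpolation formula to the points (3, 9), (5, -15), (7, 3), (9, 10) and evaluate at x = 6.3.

Lagrange interpolation formula:
P(x) = Σ yᵢ × Lᵢ(x)
where Lᵢ(x) = Π_{j≠i} (x - xⱼ)/(xᵢ - xⱼ)

L_0(6.3) = (6.3 - 5)/(3 - 5) × (6.3 - 7)/(3 - 7) × (6.3 - 9)/(3 - 9) = -0.051188
L_1(6.3) = (6.3 - 3)/(5 - 3) × (6.3 - 7)/(5 - 7) × (6.3 - 9)/(5 - 9) = 0.389813
L_2(6.3) = (6.3 - 3)/(7 - 3) × (6.3 - 5)/(7 - 5) × (6.3 - 9)/(7 - 9) = 0.723937
L_3(6.3) = (6.3 - 3)/(9 - 3) × (6.3 - 5)/(9 - 5) × (6.3 - 7)/(9 - 7) = -0.062563

P(6.3) = 9×L_0(6.3) + (-15)×L_1(6.3) + 3×L_2(6.3) + 10×L_3(6.3)
P(6.3) = -4.761688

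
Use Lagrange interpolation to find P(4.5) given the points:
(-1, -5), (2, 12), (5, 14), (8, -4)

Lagrange interpolation formula:
P(x) = Σ yᵢ × Lᵢ(x)
where Lᵢ(x) = Π_{j≠i} (x - xⱼ)/(xᵢ - xⱼ)

L_0(4.5) = (4.5 - 2)/(-1 - 2) × (4.5 - 5)/(-1 - 5) × (4.5 - 8)/(-1 - 8) = -0.027006
L_1(4.5) = (4.5 - (-1))/(2 - (-1)) × (4.5 - 5)/(2 - 5) × (4.5 - 8)/(2 - 8) = 0.178241
L_2(4.5) = (4.5 - (-1))/(5 - (-1)) × (4.5 - 2)/(5 - 2) × (4.5 - 8)/(5 - 8) = 0.891204
L_3(4.5) = (4.5 - (-1))/(8 - (-1)) × (4.5 - 2)/(8 - 2) × (4.5 - 5)/(8 - 5) = -0.042438

P(4.5) = (-5)×L_0(4.5) + 12×L_1(4.5) + 14×L_2(4.5) + (-4)×L_3(4.5)
P(4.5) = 14.920525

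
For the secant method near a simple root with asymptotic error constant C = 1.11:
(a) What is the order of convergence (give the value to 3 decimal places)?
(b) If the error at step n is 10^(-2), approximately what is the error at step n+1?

(a) Secant method has superlinear convergence with order φ = (1+√5)/2 ≈ 1.618.
    This means |e_{n+1}| ≈ C|e_n|^1.618.

(b) With |e_n| = 10^(-2) and C = 1.11:
    |e_{n+1}| ≈ 1.11 × (10^(-2))^1.618 = 1.11 × 10^(-3.24)

(a) ≈ 1.618 (golden ratio); (b) |e_{n+1}| ≈ 6.445e-04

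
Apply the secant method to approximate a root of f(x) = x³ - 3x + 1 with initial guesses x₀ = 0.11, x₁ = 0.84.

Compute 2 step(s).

f(x) = x³ - 3x + 1
x₀ = 0.11, x₁ = 0.84

Secant formula: x_{n+1} = x_n - f(x_n)(x_n - x_{n-1})/(f(x_n) - f(x_{n-1}))

Iteration 1:
  f(0.110000) = 0.671331
  f(0.840000) = -0.927296
  x_2 = 0.840000 - (-0.927296)×(0.840000 - 0.110000)/(-0.927296 - 0.671331)
       = 0.416558
Iteration 2:
  f(0.840000) = -0.927296
  f(0.416558) = -0.177392
  x_3 = 0.416558 - (-0.177392)×(0.416558 - 0.840000)/(-0.177392 - (-0.927296))
       = 0.316391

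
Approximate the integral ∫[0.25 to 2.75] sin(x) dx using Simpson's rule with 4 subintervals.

f(x) = sin(x)
a = 0.25, b = 2.75, n = 4
h = (b - a)/n = 0.625000

Simpson's rule: (h/3)[f(x₀) + 4f(x₁) + 2f(x₂) + ... + f(xₙ)]

x_0 = 0.2500, f(x_0) = 0.247404, coefficient = 1
x_1 = 0.8750, f(x_1) = 0.767544, coefficient = 4
x_2 = 1.5000, f(x_2) = 0.997495, coefficient = 2
x_3 = 2.1250, f(x_3) = 0.850320, coefficient = 4
x_4 = 2.7500, f(x_4) = 0.381661, coefficient = 1

I ≈ (0.625000/3) × 9.095508 = 1.894898
Exact value: 1.893215
Error: 0.001683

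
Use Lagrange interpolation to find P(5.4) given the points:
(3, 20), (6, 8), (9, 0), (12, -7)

Lagrange interpolation formula:
P(x) = Σ yᵢ × Lᵢ(x)
where Lᵢ(x) = Π_{j≠i} (x - xⱼ)/(xᵢ - xⱼ)

L_0(5.4) = (5.4 - 6)/(3 - 6) × (5.4 - 9)/(3 - 9) × (5.4 - 12)/(3 - 12) = 0.088000
L_1(5.4) = (5.4 - 3)/(6 - 3) × (5.4 - 9)/(6 - 9) × (5.4 - 12)/(6 - 12) = 1.056000
L_2(5.4) = (5.4 - 3)/(9 - 3) × (5.4 - 6)/(9 - 6) × (5.4 - 12)/(9 - 12) = -0.176000
L_3(5.4) = (5.4 - 3)/(12 - 3) × (5.4 - 6)/(12 - 6) × (5.4 - 9)/(12 - 9) = 0.032000

P(5.4) = 20×L_0(5.4) + 8×L_1(5.4) + 0×L_2(5.4) + (-7)×L_3(5.4)
P(5.4) = 9.984000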